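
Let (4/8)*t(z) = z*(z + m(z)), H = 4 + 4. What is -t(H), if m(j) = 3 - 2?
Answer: -144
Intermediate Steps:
m(j) = 1
H = 8
t(z) = 2*z*(1 + z) (t(z) = 2*(z*(z + 1)) = 2*(z*(1 + z)) = 2*z*(1 + z))
-t(H) = -2*8*(1 + 8) = -2*8*9 = -1*144 = -144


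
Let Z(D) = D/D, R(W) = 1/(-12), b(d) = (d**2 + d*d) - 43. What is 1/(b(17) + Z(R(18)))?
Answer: 1/536 ≈ 0.0018657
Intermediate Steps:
b(d) = -43 + 2*d**2 (b(d) = (d**2 + d**2) - 43 = 2*d**2 - 43 = -43 + 2*d**2)
R(W) = -1/12
Z(D) = 1
1/(b(17) + Z(R(18))) = 1/((-43 + 2*17**2) + 1) = 1/((-43 + 2*289) + 1) = 1/((-43 + 578) + 1) = 1/(535 + 1) = 1/536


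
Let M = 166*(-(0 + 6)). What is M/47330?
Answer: -498/23665 ≈ -0.021044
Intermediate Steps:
M = -996 (M = 166*(-1*6) = 166*(-6) = -996)
M/47330 = -996/47330 = -996*1/47330 = -498/23665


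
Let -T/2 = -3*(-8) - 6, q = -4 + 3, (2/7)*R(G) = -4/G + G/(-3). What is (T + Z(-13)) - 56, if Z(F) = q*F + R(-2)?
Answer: -209/3 ≈ -69.667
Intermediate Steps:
R(G) = -14/G - 7*G/6 (R(G) = 7*(-4/G + G/(-3))/2 = 7*(-4/G + G*(-⅓))/2 = 7*(-4/G - G/3)/2 = -14/G - 7*G/6)
q = -1
T = -36 (T = -2*(-3*(-8) - 6) = -2*(24 - 6) = -2*18 = -36)
Z(F) = 28/3 - F (Z(F) = -F + (-14/(-2) - 7/6*(-2)) = -F + (-14*(-½) + 7/3) = -F + (7 + 7/3) = -F + 28/3 = 28/3 - F)
(T + Z(-13)) - 56 = (-36 + (28/3 - 1*(-13))) - 56 = (-36 + (28/3 + 13)) - 56 = (-36 + 67/3) - 56 = -41/3 - 56 = -209/3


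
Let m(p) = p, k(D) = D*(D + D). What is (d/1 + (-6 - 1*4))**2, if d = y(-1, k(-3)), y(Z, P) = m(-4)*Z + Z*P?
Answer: 576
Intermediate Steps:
k(D) = 2*D**2 (k(D) = D*(2*D) = 2*D**2)
y(Z, P) = -4*Z + P*Z (y(Z, P) = -4*Z + Z*P = -4*Z + P*Z)
d = -14 (d = -(-4 + 2*(-3)**2) = -(-4 + 2*9) = -(-4 + 18) = -1*14 = -14)
(d/1 + (-6 - 1*4))**2 = (-14/1 + (-6 - 1*4))**2 = (-14*1 + (-6 - 4))**2 = (-14 - 10)**2 = (-24)**2 = 576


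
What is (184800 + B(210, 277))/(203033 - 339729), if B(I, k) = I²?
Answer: -8175/4882 ≈ -1.6745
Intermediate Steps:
(184800 + B(210, 277))/(203033 - 339729) = (184800 + 210²)/(203033 - 339729) = (184800 + 44100)/(-136696) = 228900*(-1/136696) = -8175/4882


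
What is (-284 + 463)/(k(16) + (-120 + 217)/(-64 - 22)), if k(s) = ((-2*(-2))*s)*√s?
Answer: 15394/21919 ≈ 0.70231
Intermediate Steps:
k(s) = 4*s^(3/2) (k(s) = (4*s)*√s = 4*s^(3/2))
(-284 + 463)/(k(16) + (-120 + 217)/(-64 - 22)) = (-284 + 463)/(4*16^(3/2) + (-120 + 217)/(-64 - 22)) = 179/(4*64 + 97/(-86)) = 179/(256 + 97*(-1/86)) = 179/(256 - 97/86) = 179/(21919/86) = 179*(86/21919) = 15394/21919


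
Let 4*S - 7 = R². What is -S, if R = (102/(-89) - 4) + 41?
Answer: -2559482/7921 ≈ -323.13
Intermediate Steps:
R = 3191/89 (R = (102*(-1/89) - 4) + 41 = (-102/89 - 4) + 41 = -458/89 + 41 = 3191/89 ≈ 35.854)
S = 2559482/7921 (S = 7/4 + (3191/89)²/4 = 7/4 + (¼)*(10182481/7921) = 7/4 + 10182481/31684 = 2559482/7921 ≈ 323.13)
-S = -1*2559482/7921 = -2559482/7921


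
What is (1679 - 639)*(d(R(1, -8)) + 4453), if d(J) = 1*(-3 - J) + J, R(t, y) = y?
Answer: 4628000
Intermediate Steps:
d(J) = -3 (d(J) = (-3 - J) + J = -3)
(1679 - 639)*(d(R(1, -8)) + 4453) = (1679 - 639)*(-3 + 4453) = 1040*4450 = 4628000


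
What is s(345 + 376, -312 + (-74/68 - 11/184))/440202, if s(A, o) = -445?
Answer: -445/440202 ≈ -0.0010109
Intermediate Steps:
s(345 + 376, -312 + (-74/68 - 11/184))/440202 = -445/440202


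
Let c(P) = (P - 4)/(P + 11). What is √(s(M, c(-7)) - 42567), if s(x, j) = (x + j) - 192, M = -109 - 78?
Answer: I*√171795/2 ≈ 207.24*I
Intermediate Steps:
c(P) = (-4 + P)/(11 + P)
M = -187
s(x, j) = -192 + j + x (s(x, j) = (j + x) - 192 = -192 + j + x)
√(s(M, c(-7)) - 42567) = √((-192 + (-4 - 7)/(11 - 7) - 187) - 42567) = √((-192 - 11/4 - 187) - 42567) = √(-1527/4 - 42567) = √(-171795/4) = I*√171795/2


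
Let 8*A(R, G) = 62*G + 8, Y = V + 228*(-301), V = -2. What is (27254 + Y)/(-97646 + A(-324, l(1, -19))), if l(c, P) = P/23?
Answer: 1268864/2994643 ≈ 0.42371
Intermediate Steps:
l(c, P) = P/23 (l(c, P) = P*(1/23) = P/23)
Y = -68630 (Y = -2 + 228*(-301) = -2 - 68628 = -68630)
A(R, G) = 1 + 31*G/4 (A(R, G) = (62*G + 8)/8 = (8 + 62*G)/8 = 1 + 31*G/4)
(27254 + Y)/(-97646 + A(-324, l(1, -19))) = (27254 - 68630)/(-97646 + (1 + 31*((1/23)*(-19))/4)) = -41376/(-97646 + (1 + (31/4)*(-19/23))) = -41376/(-97646 + (1 - 589/92)) = -41376/(-97646 - 497/92) = -41376/(-8983929/92) = -41376*(-92/8983929) = 1268864/2994643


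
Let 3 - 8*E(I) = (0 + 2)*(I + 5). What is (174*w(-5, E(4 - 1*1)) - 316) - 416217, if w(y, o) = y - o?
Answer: -1668481/4 ≈ -4.1712e+5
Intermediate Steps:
E(I) = -7/8 - I/4 (E(I) = 3/8 - (0 + 2)*(I + 5)/8 = 3/8 - (5 + I)/4 = 3/8 - (10 + 2*I)/8 = 3/8 + (-5/4 - I/4) = -7/8 - I/4)
(174*w(-5, E(4 - 1*1)) - 316) - 416217 = (174*(-5 - (-7/8 - (4 - 1*1)/4)) - 316) - 416217 = (174*(-5 - (-7/8 - (4 - 1)/4)) - 316) - 416217 = (174*(-5 - (-7/8 - ¼*3)) - 316) - 416217 = (174*(-5 - (-7/8 - ¾)) - 316) - 416217 = (174*(-5 - 1*(-13/8)) - 316) - 416217 = (174*(-5 + 13/8) - 316) - 416217 = (174*(-27/8) - 316) - 416217 = (-2349/4 - 316) - 416217 = -3613/4 - 416217 = -1668481/4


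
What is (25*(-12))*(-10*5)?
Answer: 15000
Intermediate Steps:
(25*(-12))*(-10*5) = -300*(-50) = 15000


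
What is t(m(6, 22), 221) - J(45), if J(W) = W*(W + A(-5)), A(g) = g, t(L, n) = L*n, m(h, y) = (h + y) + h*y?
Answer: 33560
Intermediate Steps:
m(h, y) = h + y + h*y
J(W) = W*(-5 + W) (J(W) = W*(W - 5) = W*(-5 + W))
t(m(6, 22), 221) - J(45) = (6 + 22 + 6*22)*221 - 45*(-5 + 45) = (6 + 22 + 132)*221 - 45*40 = 160*221 - 1*1800 = 35360 - 1800 = 33560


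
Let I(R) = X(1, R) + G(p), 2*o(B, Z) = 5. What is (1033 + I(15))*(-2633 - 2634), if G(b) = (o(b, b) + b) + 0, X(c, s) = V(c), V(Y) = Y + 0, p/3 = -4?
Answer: -10792083/2 ≈ -5.3960e+6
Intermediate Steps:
p = -12 (p = 3*(-4) = -12)
o(B, Z) = 5/2 (o(B, Z) = (1/2)*5 = 5/2)
V(Y) = Y
X(c, s) = c
G(b) = 5/2 + b (G(b) = (5/2 + b) + 0 = 5/2 + b)
I(R) = -17/2 (I(R) = 1 + (5/2 - 12) = 1 - 19/2 = -17/2)
(1033 + I(15))*(-2633 - 2634) = (1033 - 17/2)*(-2633 - 2634) = (2049/2)*(-5267) = -10792083/2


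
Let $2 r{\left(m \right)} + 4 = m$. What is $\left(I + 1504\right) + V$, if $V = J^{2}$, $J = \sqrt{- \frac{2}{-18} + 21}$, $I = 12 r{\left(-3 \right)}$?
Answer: $\frac{13348}{9} \approx 1483.1$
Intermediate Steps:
$r{\left(m \right)} = -2 + \frac{m}{2}$
$I = -42$ ($I = 12 \left(-2 + \frac{1}{2} \left(-3\right)\right) = 12 \left(-2 - \frac{3}{2}\right) = 12 \left(- \frac{7}{2}\right) = -42$)
$J = \frac{\sqrt{190}}{3}$ ($J = \sqrt{\left(-2\right) \left(- \frac{1}{18}\right) + 21} = \sqrt{\frac{1}{9} + 21} = \sqrt{\frac{190}{9}} = \frac{\sqrt{190}}{3} \approx 4.5947$)
$V = \frac{190}{9}$ ($V = \left(\frac{\sqrt{190}}{3}\right)^{2} = \frac{190}{9} \approx 21.111$)
$\left(I + 1504\right) + V = \left(-42 + 1504\right) + \frac{190}{9} = 1462 + \frac{190}{9} = \frac{13348}{9}$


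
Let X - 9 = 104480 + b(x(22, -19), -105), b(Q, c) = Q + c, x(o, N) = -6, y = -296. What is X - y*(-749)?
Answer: -117326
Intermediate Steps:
X = 104378 (X = 9 + (104480 + (-6 - 105)) = 9 + (104480 - 111) = 9 + 104369 = 104378)
X - y*(-749) = 104378 - (-296)*(-749) = 104378 - 1*221704 = 104378 - 221704 = -117326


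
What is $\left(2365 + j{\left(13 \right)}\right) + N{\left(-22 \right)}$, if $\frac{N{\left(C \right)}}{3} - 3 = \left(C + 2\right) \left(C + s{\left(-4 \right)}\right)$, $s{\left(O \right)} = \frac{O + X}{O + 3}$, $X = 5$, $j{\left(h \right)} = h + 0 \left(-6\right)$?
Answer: $3767$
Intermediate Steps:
$j{\left(h \right)} = h$ ($j{\left(h \right)} = h + 0 = h$)
$s{\left(O \right)} = \frac{5 + O}{3 + O}$ ($s{\left(O \right)} = \frac{O + 5}{O + 3} = \frac{5 + O}{3 + O}$)
$N{\left(C \right)} = 9 + 3 \left(-1 + C\right) \left(2 + C\right)$ ($N{\left(C \right)} = 9 + 3 \left(C + 2\right) \left(C + \frac{5 - 4}{3 - 4}\right) = 9 + 3 \left(2 + C\right) \left(C + \frac{1}{-1} \cdot 1\right) = 9 + 3 \left(2 + C\right) \left(C - 1\right) = 9 + 3 \left(2 + C\right) \left(-1 + C\right) = 9 + 3 \left(-1 + C\right) \left(2 + C\right)$)
$\left(2365 + j{\left(13 \right)}\right) + N{\left(-22 \right)} = \left(2365 + 13\right) + \left(3 + 3 \left(-22\right) + 3 \left(-22\right)^{2}\right) = 2378 + \left(3 - 66 + 3 \cdot 484\right) = 2378 + \left(3 - 66 + 1452\right) = 2378 + 1389 = 3767$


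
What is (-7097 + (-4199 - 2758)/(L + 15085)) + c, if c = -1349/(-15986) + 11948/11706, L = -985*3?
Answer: -2013545372282239/283739070885 ≈ -7096.5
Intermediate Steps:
L = -2955
c = 103396061/93566058 (c = -1349*(-1/15986) + 11948*(1/11706) = 1349/15986 + 5974/5853 = 103396061/93566058 ≈ 1.1051)
(-7097 + (-4199 - 2758)/(L + 15085)) + c = (-7097 + (-4199 - 2758)/(-2955 + 15085)) + 103396061/93566058 = (-7097 - 6957/12130) + 103396061/93566058 = -86093567/12130 + 103396061/93566058 = -2013545372282239/283739070885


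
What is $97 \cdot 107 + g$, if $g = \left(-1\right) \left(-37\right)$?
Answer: $10416$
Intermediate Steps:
$g = 37$
$97 \cdot 107 + g = 97 \cdot 107 + 37 = 10379 + 37 = 10416$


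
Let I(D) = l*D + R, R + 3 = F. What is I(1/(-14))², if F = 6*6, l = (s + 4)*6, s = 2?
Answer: 45369/49 ≈ 925.90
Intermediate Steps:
l = 36 (l = (2 + 4)*6 = 6*6 = 36)
F = 36
R = 33 (R = -3 + 36 = 33)
I(D) = 33 + 36*D (I(D) = 36*D + 33 = 33 + 36*D)
I(1/(-14))² = (33 + 36/(-14))² = (33 + 36*(-1/14))² = (33 - 18/7)² = (213/7)² = 45369/49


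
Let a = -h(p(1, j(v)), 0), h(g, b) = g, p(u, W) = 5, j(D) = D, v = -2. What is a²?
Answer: 25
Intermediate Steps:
a = -5 (a = -1*5 = -5)
a² = (-5)² = 25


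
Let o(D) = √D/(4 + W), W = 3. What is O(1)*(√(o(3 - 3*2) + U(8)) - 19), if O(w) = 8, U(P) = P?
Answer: -152 + 8*√(392 + 7*I*√3)/7 ≈ -129.37 + 0.34989*I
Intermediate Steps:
o(D) = √D/7 (o(D) = √D/(4 + 3) = √D/7)
O(1)*(√(o(3 - 3*2) + U(8)) - 19) = 8*(√(√(3 - 3*2)/7 + 8) - 19) = 8*(√(√(3 - 6)/7 + 8) - 19) = 8*(√(√(-3)/7 + 8) - 19) = 8*(√((I*√3)/7 + 8) - 19) = 8*(√(I*√3/7 + 8) - 19) = 8*(√(8 + I*√3/7) - 19) = 8*(-19 + √(8 + I*√3/7)) = -152 + 8*√(8 + I*√3/7)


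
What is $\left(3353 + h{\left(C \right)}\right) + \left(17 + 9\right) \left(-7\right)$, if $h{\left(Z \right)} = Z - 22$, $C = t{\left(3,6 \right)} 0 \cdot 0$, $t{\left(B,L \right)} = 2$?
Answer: $3149$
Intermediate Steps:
$C = 0$ ($C = 2 \cdot 0 \cdot 0 = 0 \cdot 0 = 0$)
$h{\left(Z \right)} = -22 + Z$
$\left(3353 + h{\left(C \right)}\right) + \left(17 + 9\right) \left(-7\right) = \left(3353 + \left(-22 + 0\right)\right) + \left(17 + 9\right) \left(-7\right) = \left(3353 - 22\right) + 26 \left(-7\right) = 3331 - 182 = 3149$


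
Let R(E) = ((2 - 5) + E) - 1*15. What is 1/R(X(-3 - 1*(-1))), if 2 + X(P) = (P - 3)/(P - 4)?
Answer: -6/115 ≈ -0.052174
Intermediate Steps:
X(P) = -2 + (-3 + P)/(-4 + P) (X(P) = -2 + (P - 3)/(P - 4) = -2 + (-3 + P)/(-4 + P))
R(E) = -18 + E (R(E) = (-3 + E) - 15 = -18 + E)
1/R(X(-3 - 1*(-1))) = 1/(-18 + (5 - (-3 - 1*(-1)))/(-4 + (-3 - 1*(-1)))) = 1/(-18 + (5 - (-3 + 1))/(-4 + (-3 + 1))) = 1/(-18 + (5 - 1*(-2))/(-4 - 2)) = 1/(-18 + (5 + 2)/(-6)) = 1/(-18 - ⅙*7) = 1/(-18 - 7/6) = 1/(-115/6) = -6/115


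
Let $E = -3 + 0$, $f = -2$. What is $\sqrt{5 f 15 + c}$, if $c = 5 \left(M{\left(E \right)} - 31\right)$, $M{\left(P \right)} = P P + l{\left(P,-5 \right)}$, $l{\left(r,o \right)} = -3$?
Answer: $5 i \sqrt{11} \approx 16.583 i$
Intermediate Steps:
$E = -3$
$M{\left(P \right)} = -3 + P^{2}$ ($M{\left(P \right)} = P P - 3 = P^{2} - 3 = -3 + P^{2}$)
$c = -125$ ($c = 5 \left(\left(-3 + \left(-3\right)^{2}\right) - 31\right) = 5 \left(\left(-3 + 9\right) - 31\right) = 5 \left(6 - 31\right) = 5 \left(-25\right) = -125$)
$\sqrt{5 f 15 + c} = \sqrt{5 \left(-2\right) 15 - 125} = \sqrt{\left(-10\right) 15 - 125} = \sqrt{-150 - 125} = \sqrt{-275} = 5 i \sqrt{11}$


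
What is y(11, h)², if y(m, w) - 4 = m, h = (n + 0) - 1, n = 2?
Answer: 225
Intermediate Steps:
h = 1 (h = (2 + 0) - 1 = 2 - 1 = 1)
y(m, w) = 4 + m
y(11, h)² = (4 + 11)² = 15² = 225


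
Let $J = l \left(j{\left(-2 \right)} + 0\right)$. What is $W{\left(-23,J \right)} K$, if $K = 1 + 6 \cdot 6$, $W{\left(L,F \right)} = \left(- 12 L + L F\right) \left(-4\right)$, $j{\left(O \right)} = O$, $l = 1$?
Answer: $-47656$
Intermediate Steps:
$J = -2$ ($J = 1 \left(-2 + 0\right) = 1 \left(-2\right) = -2$)
$W{\left(L,F \right)} = 48 L - 4 F L$ ($W{\left(L,F \right)} = \left(- 12 L + F L\right) \left(-4\right) = 48 L - 4 F L$)
$K = 37$ ($K = 1 + 36 = 37$)
$W{\left(-23,J \right)} K = 4 \left(-23\right) \left(12 - -2\right) 37 = 4 \left(-23\right) \left(12 + 2\right) 37 = 4 \left(-23\right) 14 \cdot 37 = \left(-1288\right) 37 = -47656$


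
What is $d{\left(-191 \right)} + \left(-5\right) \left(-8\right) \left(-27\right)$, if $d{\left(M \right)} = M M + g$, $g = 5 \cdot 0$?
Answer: $35401$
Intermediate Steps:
$g = 0$
$d{\left(M \right)} = M^{2}$ ($d{\left(M \right)} = M M + 0 = M^{2} + 0 = M^{2}$)
$d{\left(-191 \right)} + \left(-5\right) \left(-8\right) \left(-27\right) = \left(-191\right)^{2} + \left(-5\right) \left(-8\right) \left(-27\right) = 36481 + 40 \left(-27\right) = 36481 - 1080 = 35401$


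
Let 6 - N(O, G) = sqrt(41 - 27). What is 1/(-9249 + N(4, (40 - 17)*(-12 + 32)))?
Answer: -9243/85433035 + sqrt(14)/85433035 ≈ -0.00010815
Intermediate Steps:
N(O, G) = 6 - sqrt(14) (N(O, G) = 6 - sqrt(41 - 27) = 6 - sqrt(14))
1/(-9249 + N(4, (40 - 17)*(-12 + 32))) = 1/(-9249 + (6 - sqrt(14))) = 1/(-9243 - sqrt(14))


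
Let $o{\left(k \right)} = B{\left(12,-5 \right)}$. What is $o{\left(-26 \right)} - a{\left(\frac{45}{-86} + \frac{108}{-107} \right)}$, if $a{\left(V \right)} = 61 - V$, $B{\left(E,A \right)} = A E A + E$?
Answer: $\frac{2295599}{9202} \approx 249.47$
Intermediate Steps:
$B{\left(E,A \right)} = E + E A^{2}$ ($B{\left(E,A \right)} = E A^{2} + E = E + E A^{2}$)
$o{\left(k \right)} = 312$ ($o{\left(k \right)} = 12 \left(1 + \left(-5\right)^{2}\right) = 12 \left(1 + 25\right) = 12 \cdot 26 = 312$)
$o{\left(-26 \right)} - a{\left(\frac{45}{-86} + \frac{108}{-107} \right)} = 312 - \left(61 - \left(\frac{45}{-86} + \frac{108}{-107}\right)\right) = 312 - \left(61 - \left(45 \left(- \frac{1}{86}\right) + 108 \left(- \frac{1}{107}\right)\right)\right) = 312 - \left(61 - \left(- \frac{45}{86} - \frac{108}{107}\right)\right) = 312 - \left(61 - - \frac{14103}{9202}\right) = 312 - \left(61 + \frac{14103}{9202}\right) = 312 - \frac{575425}{9202} = \frac{2295599}{9202}$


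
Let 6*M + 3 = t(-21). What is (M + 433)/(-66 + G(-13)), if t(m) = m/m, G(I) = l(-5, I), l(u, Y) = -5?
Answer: -1298/213 ≈ -6.0939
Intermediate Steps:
G(I) = -5
t(m) = 1
M = -⅓ (M = -½ + (⅙)*1 = -½ + ⅙ = -⅓ ≈ -0.33333)
(M + 433)/(-66 + G(-13)) = (-⅓ + 433)/(-66 - 5) = (1298/3)/(-71) = (1298/3)*(-1/71) = -1298/213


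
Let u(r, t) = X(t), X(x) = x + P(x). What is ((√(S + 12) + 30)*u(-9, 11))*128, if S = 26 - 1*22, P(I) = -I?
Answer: 0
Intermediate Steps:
X(x) = 0 (X(x) = x - x = 0)
u(r, t) = 0
S = 4 (S = 26 - 22 = 4)
((√(S + 12) + 30)*u(-9, 11))*128 = ((√(4 + 12) + 30)*0)*128 = ((√16 + 30)*0)*128 = ((4 + 30)*0)*128 = (34*0)*128 = 0*128 = 0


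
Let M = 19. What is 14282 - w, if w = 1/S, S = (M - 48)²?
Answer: 12011161/841 ≈ 14282.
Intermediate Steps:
S = 841 (S = (19 - 48)² = (-29)² = 841)
w = 1/841 ≈ 0.0011891
14282 - w = 14282 - 1*1/841 = 14282 - 1/841 = 12011161/841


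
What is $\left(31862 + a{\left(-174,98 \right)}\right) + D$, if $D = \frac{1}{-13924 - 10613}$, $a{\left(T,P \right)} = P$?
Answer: $\frac{784202519}{24537} \approx 31960.0$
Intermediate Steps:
$D = - \frac{1}{24537}$ ($D = \frac{1}{-24537} = - \frac{1}{24537} \approx -4.0755 \cdot 10^{-5}$)
$\left(31862 + a{\left(-174,98 \right)}\right) + D = \left(31862 + 98\right) - \frac{1}{24537} = 31960 - \frac{1}{24537} = \frac{784202519}{24537}$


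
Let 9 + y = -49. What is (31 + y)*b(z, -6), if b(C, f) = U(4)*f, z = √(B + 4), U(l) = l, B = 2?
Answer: 648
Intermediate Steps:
y = -58 (y = -9 - 49 = -58)
z = √6 (z = √(2 + 4) = √6 ≈ 2.4495)
b(C, f) = 4*f
(31 + y)*b(z, -6) = (31 - 58)*(4*(-6)) = -27*(-24) = 648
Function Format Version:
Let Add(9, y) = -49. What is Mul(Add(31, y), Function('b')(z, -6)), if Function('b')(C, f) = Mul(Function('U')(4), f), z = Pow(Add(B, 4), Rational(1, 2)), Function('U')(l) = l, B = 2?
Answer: 648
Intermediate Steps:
y = -58 (y = Add(-9, -49) = -58)
z = Pow(6, Rational(1, 2)) (z = Pow(Add(2, 4), Rational(1, 2)) = Pow(6, Rational(1, 2)) ≈ 2.4495)
Function('b')(C, f) = Mul(4, f)
Mul(Add(31, y), Function('b')(z, -6)) = Mul(Add(31, -58), Mul(4, -6)) = Mul(-27, -24) = 648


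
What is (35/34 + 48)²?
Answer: 2778889/1156 ≈ 2403.9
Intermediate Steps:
(35/34 + 48)² = (1667/34)² = 2778889/1156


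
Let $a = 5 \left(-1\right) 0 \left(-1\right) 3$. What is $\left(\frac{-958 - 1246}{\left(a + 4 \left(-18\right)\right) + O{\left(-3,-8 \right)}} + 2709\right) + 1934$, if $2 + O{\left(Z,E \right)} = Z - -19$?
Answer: $4681$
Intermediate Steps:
$O{\left(Z,E \right)} = 17 + Z$ ($O{\left(Z,E \right)} = -2 + \left(Z - -19\right) = -2 + \left(Z + 19\right) = -2 + \left(19 + Z\right) = 17 + Z$)
$a = 0$ ($a = 5 \cdot 0 \left(-1\right) 3 = 5 \cdot 0 \cdot 3 = 0 \cdot 3 = 0$)
$\left(\frac{-958 - 1246}{\left(a + 4 \left(-18\right)\right) + O{\left(-3,-8 \right)}} + 2709\right) + 1934 = \left(\frac{-958 - 1246}{\left(0 + 4 \left(-18\right)\right) + \left(17 - 3\right)} + 2709\right) + 1934 = \left(- \frac{2204}{\left(0 - 72\right) + 14} + 2709\right) + 1934 = \left(- \frac{2204}{-72 + 14} + 2709\right) + 1934 = \left(- \frac{2204}{-58} + 2709\right) + 1934 = \left(\left(-2204\right) \left(- \frac{1}{58}\right) + 2709\right) + 1934 = \left(38 + 2709\right) + 1934 = 2747 + 1934 = 4681$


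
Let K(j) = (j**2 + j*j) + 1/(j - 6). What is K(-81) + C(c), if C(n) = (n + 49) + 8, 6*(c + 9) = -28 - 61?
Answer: 762999/58 ≈ 13155.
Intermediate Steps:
K(j) = 1/(-6 + j) + 2*j**2 (K(j) = (j**2 + j**2) + 1/(-6 + j) = 2*j**2 + 1/(-6 + j) = 1/(-6 + j) + 2*j**2)
c = -143/6 (c = -9 + (-28 - 61)/6 = -9 + (1/6)*(-89) = -9 - 89/6 = -143/6 ≈ -23.833)
C(n) = 57 + n (C(n) = (49 + n) + 8 = 57 + n)
K(-81) + C(c) = (1 - 12*(-81)**2 + 2*(-81)**3)/(-6 - 81) + (57 - 143/6) = (1 - 12*6561 + 2*(-531441))/(-87) + 199/6 = -(1 - 78732 - 1062882)/87 + 199/6 = -1/87*(-1141613) + 199/6 = 1141613/87 + 199/6 = 762999/58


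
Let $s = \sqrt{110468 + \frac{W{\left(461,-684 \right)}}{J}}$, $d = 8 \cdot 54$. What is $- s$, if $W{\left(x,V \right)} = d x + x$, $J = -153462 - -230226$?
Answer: $- \frac{\sqrt{162742849681515}}{38382} \approx -332.37$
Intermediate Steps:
$J = 76764$ ($J = -153462 + 230226 = 76764$)
$d = 432$
$W{\left(x,V \right)} = 433 x$ ($W{\left(x,V \right)} = 432 x + x = 433 x$)
$s = \frac{\sqrt{162742849681515}}{38382}$ ($s = \sqrt{110468 + \frac{433 \cdot 461}{76764}} = \sqrt{110468 + 199613 \cdot \frac{1}{76764}} = \sqrt{110468 + \frac{199613}{76764}} = \sqrt{\frac{8480165165}{76764}} = \frac{\sqrt{162742849681515}}{38382} \approx 332.37$)
$- s = - \frac{\sqrt{162742849681515}}{38382}$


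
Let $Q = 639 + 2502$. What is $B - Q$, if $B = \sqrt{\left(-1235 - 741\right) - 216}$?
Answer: $-3141 + 4 i \sqrt{137} \approx -3141.0 + 46.819 i$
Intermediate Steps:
$B = 4 i \sqrt{137}$ ($B = \sqrt{-1976 - 216} = \sqrt{-2192} = 4 i \sqrt{137} \approx 46.819 i$)
$Q = 3141$
$B - Q = 4 i \sqrt{137} - 3141 = -3141 + 4 i \sqrt{137}$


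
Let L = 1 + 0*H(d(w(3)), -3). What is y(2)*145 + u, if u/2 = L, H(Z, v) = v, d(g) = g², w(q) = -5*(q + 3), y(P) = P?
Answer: 292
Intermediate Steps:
w(q) = -15 - 5*q (w(q) = -5*(3 + q) = -15 - 5*q)
L = 1 (L = 1 + 0*(-3) = 1 + 0 = 1)
u = 2 (u = 2*1 = 2)
y(2)*145 + u = 2*145 + 2 = 290 + 2 = 292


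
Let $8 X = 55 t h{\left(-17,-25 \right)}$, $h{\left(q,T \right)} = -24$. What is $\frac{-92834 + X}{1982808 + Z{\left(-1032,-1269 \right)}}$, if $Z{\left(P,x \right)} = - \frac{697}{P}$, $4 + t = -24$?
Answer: $- \frac{91036848}{2046258553} \approx -0.044489$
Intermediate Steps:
$t = -28$ ($t = -4 - 24 = -28$)
$X = 4620$ ($X = \frac{55 \left(-28\right) \left(-24\right)}{8} = \frac{\left(-1540\right) \left(-24\right)}{8} = \frac{1}{8} \cdot 36960 = 4620$)
$\frac{-92834 + X}{1982808 + Z{\left(-1032,-1269 \right)}} = \frac{-92834 + 4620}{1982808 - \frac{697}{-1032}} = - \frac{88214}{1982808 - - \frac{697}{1032}} = - \frac{88214}{1982808 + \frac{697}{1032}} = - \frac{88214}{\frac{2046258553}{1032}} = \left(-88214\right) \frac{1032}{2046258553} = - \frac{91036848}{2046258553}$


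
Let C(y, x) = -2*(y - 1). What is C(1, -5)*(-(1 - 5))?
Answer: 0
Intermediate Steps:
C(y, x) = 2 - 2*y (C(y, x) = -2*(-1 + y) = 2 - 2*y)
C(1, -5)*(-(1 - 5)) = (2 - 2*1)*(-(1 - 5)) = (2 - 2)*(-1*(-4)) = 0*4 = 0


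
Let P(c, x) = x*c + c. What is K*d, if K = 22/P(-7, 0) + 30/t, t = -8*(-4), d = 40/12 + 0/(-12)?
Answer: -1235/168 ≈ -7.3512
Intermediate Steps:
d = 10/3 (d = 40*(1/12) + 0*(-1/12) = 10/3 + 0 = 10/3 ≈ 3.3333)
t = 32
P(c, x) = c + c*x (P(c, x) = c*x + c = c + c*x)
K = -247/112 (K = 22/((-7*(1 + 0))) + 30/32 = 22/((-7*1)) + 30*(1/32) = 22/(-7) + 15/16 = 22*(-1/7) + 15/16 = -22/7 + 15/16 = -247/112 ≈ -2.2054)
K*d = -247/112*10/3 = -1235/168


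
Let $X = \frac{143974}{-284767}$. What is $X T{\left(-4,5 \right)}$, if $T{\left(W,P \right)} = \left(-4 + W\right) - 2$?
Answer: $\frac{1439740}{284767} \approx 5.0559$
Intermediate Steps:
$T{\left(W,P \right)} = -6 + W$
$X = - \frac{143974}{284767}$ ($X = 143974 \left(- \frac{1}{284767}\right) = - \frac{143974}{284767} \approx -0.50559$)
$X T{\left(-4,5 \right)} = - \frac{143974 \left(-6 - 4\right)}{284767} = \left(- \frac{143974}{284767}\right) \left(-10\right) = \frac{1439740}{284767}$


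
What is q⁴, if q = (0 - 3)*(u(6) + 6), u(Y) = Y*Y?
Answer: 252047376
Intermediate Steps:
u(Y) = Y²
q = -126 (q = (0 - 3)*(6² + 6) = -3*(36 + 6) = -3*42 = -126)
q⁴ = (-126)⁴ = 252047376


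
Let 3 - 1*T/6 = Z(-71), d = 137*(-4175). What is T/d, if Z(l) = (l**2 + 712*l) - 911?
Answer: -11142/22879 ≈ -0.48700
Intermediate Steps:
d = -571975
Z(l) = -911 + l**2 + 712*l
T = 278550 (T = 18 - 6*(-911 + (-71)**2 + 712*(-71)) = 18 - 6*(-911 + 5041 - 50552) = 18 - 6*(-46422) = 18 + 278532 = 278550)
T/d = 278550/(-571975) = 278550*(-1/571975) = -11142/22879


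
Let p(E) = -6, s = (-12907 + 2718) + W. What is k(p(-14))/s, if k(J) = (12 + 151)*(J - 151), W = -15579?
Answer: 25591/25768 ≈ 0.99313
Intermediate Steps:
s = -25768 (s = (-12907 + 2718) - 15579 = -10189 - 15579 = -25768)
k(J) = -24613 + 163*J (k(J) = 163*(-151 + J) = -24613 + 163*J)
k(p(-14))/s = (-24613 + 163*(-6))/(-25768) = (-24613 - 978)*(-1/25768) = -25591*(-1/25768) = 25591/25768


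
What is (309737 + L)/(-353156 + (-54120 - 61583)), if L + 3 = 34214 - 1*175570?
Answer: -168378/468859 ≈ -0.35912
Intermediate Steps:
L = -141359 (L = -3 + (34214 - 1*175570) = -3 + (34214 - 175570) = -3 - 141356 = -141359)
(309737 + L)/(-353156 + (-54120 - 61583)) = (309737 - 141359)/(-353156 + (-54120 - 61583)) = 168378/(-353156 - 115703) = 168378/(-468859) = 168378*(-1/468859) = -168378/468859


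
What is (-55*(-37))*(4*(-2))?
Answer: -16280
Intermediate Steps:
(-55*(-37))*(4*(-2)) = 2035*(-8) = -16280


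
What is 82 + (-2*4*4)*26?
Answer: -750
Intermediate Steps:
82 + (-2*4*4)*26 = 82 - 8*4*26 = 82 - 32*26 = 82 - 832 = -750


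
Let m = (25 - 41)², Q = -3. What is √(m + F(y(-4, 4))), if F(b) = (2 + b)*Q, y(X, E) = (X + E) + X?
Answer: √262 ≈ 16.186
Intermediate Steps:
y(X, E) = E + 2*X (y(X, E) = (E + X) + X = E + 2*X)
F(b) = -6 - 3*b (F(b) = (2 + b)*(-3) = -6 - 3*b)
m = 256 (m = (-16)² = 256)
√(m + F(y(-4, 4))) = √(256 + (-6 - 3*(4 + 2*(-4)))) = √(256 + (-6 - 3*(4 - 8))) = √(256 + (-6 - 3*(-4))) = √(256 + (-6 + 12)) = √(256 + 6) = √262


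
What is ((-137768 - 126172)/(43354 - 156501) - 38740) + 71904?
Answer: 3752671048/113147 ≈ 33166.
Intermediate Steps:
((-137768 - 126172)/(43354 - 156501) - 38740) + 71904 = (-263940/(-113147) - 38740) + 71904 = (-263940*(-1/113147) - 38740) + 71904 = (263940/113147 - 38740) + 71904 = -4383050840/113147 + 71904 = 3752671048/113147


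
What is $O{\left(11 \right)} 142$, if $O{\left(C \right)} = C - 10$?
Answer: $142$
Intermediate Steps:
$O{\left(C \right)} = -10 + C$
$O{\left(11 \right)} 142 = \left(-10 + 11\right) 142 = 1 \cdot 142 = 142$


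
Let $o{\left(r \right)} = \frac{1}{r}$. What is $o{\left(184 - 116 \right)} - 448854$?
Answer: $- \frac{30522071}{68} \approx -4.4885 \cdot 10^{5}$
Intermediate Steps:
$o{\left(184 - 116 \right)} - 448854 = \frac{1}{184 - 116} - 448854 = \frac{1}{68} - 448854 = - \frac{30522071}{68}$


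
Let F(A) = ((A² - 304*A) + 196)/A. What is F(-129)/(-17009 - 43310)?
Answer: 56053/7781151 ≈ 0.0072037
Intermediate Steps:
F(A) = (196 + A² - 304*A)/A
F(-129)/(-17009 - 43310) = (-304 - 129 + 196/(-129))/(-17009 - 43310) = (-304 - 129 + 196*(-1/129))/(-60319) = (-304 - 129 - 196/129)*(-1/60319) = -56053/129*(-1/60319) = 56053/7781151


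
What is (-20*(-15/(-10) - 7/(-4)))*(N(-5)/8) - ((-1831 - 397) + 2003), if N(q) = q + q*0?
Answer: 2125/8 ≈ 265.63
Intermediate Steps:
N(q) = q (N(q) = q + 0 = q)
(-20*(-15/(-10) - 7/(-4)))*(N(-5)/8) - ((-1831 - 397) + 2003) = (-20*(-15/(-10) - 7/(-4)))*(-5/8) - ((-1831 - 397) + 2003) = (-20*(-15*(-⅒) - 7*(-¼)))*(-5*⅛) - (-2228 + 2003) = -20*(3/2 + 7/4)*(-5/8) - 1*(-225) = -20*13/4*(-5/8) + 225 = -65*(-5/8) + 225 = 325/8 + 225 = 2125/8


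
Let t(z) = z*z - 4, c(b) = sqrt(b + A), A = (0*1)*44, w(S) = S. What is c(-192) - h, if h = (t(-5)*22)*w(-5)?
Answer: 2310 + 8*I*sqrt(3) ≈ 2310.0 + 13.856*I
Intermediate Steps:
A = 0 (A = 0*44 = 0)
c(b) = sqrt(b) (c(b) = sqrt(b + 0) = sqrt(b))
t(z) = -4 + z**2 (t(z) = z**2 - 4 = -4 + z**2)
h = -2310 (h = ((-4 + (-5)**2)*22)*(-5) = ((-4 + 25)*22)*(-5) = (21*22)*(-5) = 462*(-5) = -2310)
c(-192) - h = sqrt(-192) - 1*(-2310) = 8*I*sqrt(3) + 2310 = 2310 + 8*I*sqrt(3)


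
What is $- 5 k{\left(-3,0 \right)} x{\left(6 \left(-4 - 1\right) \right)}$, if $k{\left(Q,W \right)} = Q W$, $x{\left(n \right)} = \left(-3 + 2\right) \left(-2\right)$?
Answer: $0$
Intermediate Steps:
$x{\left(n \right)} = 2$ ($x{\left(n \right)} = \left(-1\right) \left(-2\right) = 2$)
$- 5 k{\left(-3,0 \right)} x{\left(6 \left(-4 - 1\right) \right)} = - 5 \left(\left(-3\right) 0\right) 2 = \left(-5\right) 0 \cdot 2 = 0 \cdot 2 = 0$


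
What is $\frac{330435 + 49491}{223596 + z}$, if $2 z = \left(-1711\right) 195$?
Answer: $\frac{253284}{37849} \approx 6.692$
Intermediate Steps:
$z = - \frac{333645}{2}$ ($z = \frac{\left(-1711\right) 195}{2} = \frac{1}{2} \left(-333645\right) = - \frac{333645}{2} \approx -1.6682 \cdot 10^{5}$)
$\frac{330435 + 49491}{223596 + z} = \frac{330435 + 49491}{223596 - \frac{333645}{2}} = \frac{379926}{\frac{113547}{2}} = 379926 \cdot \frac{2}{113547} = \frac{253284}{37849}$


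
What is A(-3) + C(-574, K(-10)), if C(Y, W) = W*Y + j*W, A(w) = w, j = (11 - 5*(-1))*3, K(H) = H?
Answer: 5257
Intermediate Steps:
j = 48 (j = (11 + 5)*3 = 16*3 = 48)
C(Y, W) = 48*W + W*Y (C(Y, W) = W*Y + 48*W = 48*W + W*Y)
A(-3) + C(-574, K(-10)) = -3 - 10*(48 - 574) = -3 - 10*(-526) = -3 + 5260 = 5257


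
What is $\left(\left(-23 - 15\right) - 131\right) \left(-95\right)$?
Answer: $16055$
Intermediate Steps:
$\left(\left(-23 - 15\right) - 131\right) \left(-95\right) = \left(-38 - 131\right) \left(-95\right) = \left(-169\right) \left(-95\right) = 16055$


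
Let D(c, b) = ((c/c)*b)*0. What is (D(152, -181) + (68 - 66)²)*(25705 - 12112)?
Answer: 54372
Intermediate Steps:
D(c, b) = 0 (D(c, b) = (1*b)*0 = b*0 = 0)
(D(152, -181) + (68 - 66)²)*(25705 - 12112) = (0 + (68 - 66)²)*(25705 - 12112) = (0 + 2²)*13593 = (0 + 4)*13593 = 4*13593 = 54372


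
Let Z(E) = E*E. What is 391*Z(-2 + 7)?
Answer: 9775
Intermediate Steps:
Z(E) = E**2
391*Z(-2 + 7) = 391*(-2 + 7)**2 = 391*5**2 = 391*25 = 9775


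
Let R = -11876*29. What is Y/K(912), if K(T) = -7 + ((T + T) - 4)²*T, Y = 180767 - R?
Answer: 525171/3020908793 ≈ 0.00017385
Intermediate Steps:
R = -344404
Y = 525171 (Y = 180767 - 1*(-344404) = 180767 + 344404 = 525171)
K(T) = -7 + T*(-4 + 2*T)² (K(T) = -7 + (2*T - 4)²*T = -7 + (-4 + 2*T)²*T = -7 + T*(-4 + 2*T)²)
Y/K(912) = 525171/(-7 + 4*912*(-2 + 912)²) = 525171/(-7 + 4*912*910²) = 525171/(-7 + 4*912*828100) = 525171/(-7 + 3020908800) = 525171/3020908793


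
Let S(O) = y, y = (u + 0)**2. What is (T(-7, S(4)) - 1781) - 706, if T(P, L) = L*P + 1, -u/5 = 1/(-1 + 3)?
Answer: -10119/4 ≈ -2529.8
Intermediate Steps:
u = -5/2 (u = -5/(-1 + 3) = -5/2 ≈ -2.5000)
y = 25/4 (y = (-5/2 + 0)**2 = (-5/2)**2 = 25/4 ≈ 6.2500)
S(O) = 25/4
T(P, L) = 1 + L*P
(T(-7, S(4)) - 1781) - 706 = ((1 + (25/4)*(-7)) - 1781) - 706 = ((1 - 175/4) - 1781) - 706 = (-171/4 - 1781) - 706 = -7295/4 - 706 = -10119/4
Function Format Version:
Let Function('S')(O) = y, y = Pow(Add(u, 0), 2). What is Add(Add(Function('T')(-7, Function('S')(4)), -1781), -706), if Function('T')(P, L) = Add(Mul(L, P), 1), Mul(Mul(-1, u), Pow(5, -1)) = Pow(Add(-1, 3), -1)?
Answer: Rational(-10119, 4) ≈ -2529.8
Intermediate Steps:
u = Rational(-5, 2) (u = Mul(-5, Pow(Add(-1, 3), -1)) = Mul(-5, Pow(2, -1)) = Mul(-5, Rational(1, 2)) = Rational(-5, 2) ≈ -2.5000)
y = Rational(25, 4) (y = Pow(Add(Rational(-5, 2), 0), 2) = Pow(Rational(-5, 2), 2) = Rational(25, 4) ≈ 6.2500)
Function('S')(O) = Rational(25, 4)
Function('T')(P, L) = Add(1, Mul(L, P))
Add(Add(Function('T')(-7, Function('S')(4)), -1781), -706) = Add(Add(Add(1, Mul(Rational(25, 4), -7)), -1781), -706) = Add(Add(Add(1, Rational(-175, 4)), -1781), -706) = Add(Add(Rational(-171, 4), -1781), -706) = Add(Rational(-7295, 4), -706) = Rational(-10119, 4)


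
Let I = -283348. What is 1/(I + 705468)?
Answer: 1/422120 ≈ 2.3690e-6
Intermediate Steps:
1/(I + 705468) = 1/(-283348 + 705468) = 1/422120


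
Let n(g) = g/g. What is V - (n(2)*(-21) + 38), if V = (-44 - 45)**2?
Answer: 7904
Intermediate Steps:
V = 7921 (V = (-89)**2 = 7921)
n(g) = 1
V - (n(2)*(-21) + 38) = 7921 - (1*(-21) + 38) = 7921 - (-21 + 38) = 7921 - 1*17 = 7921 - 17 = 7904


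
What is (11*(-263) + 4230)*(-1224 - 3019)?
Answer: -5672891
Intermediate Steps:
(11*(-263) + 4230)*(-1224 - 3019) = (-2893 + 4230)*(-4243) = 1337*(-4243) = -5672891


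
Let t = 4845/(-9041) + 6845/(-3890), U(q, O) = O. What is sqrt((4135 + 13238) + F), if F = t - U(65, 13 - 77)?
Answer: 3*sqrt(95843841696222614)/7033898 ≈ 132.04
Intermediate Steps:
t = -16146539/7033898 (t = 4845*(-1/9041) + 6845*(-1/3890) = -4845/9041 - 1369/778 = -16146539/7033898 ≈ -2.2955)
F = 434022933/7033898 (F = -16146539/7033898 - (13 - 77) = -16146539/7033898 - 1*(-64) = -16146539/7033898 + 64 = 434022933/7033898 ≈ 61.704)
sqrt((4135 + 13238) + F) = sqrt((4135 + 13238) + 434022933/7033898) = sqrt(17373 + 434022933/7033898) = sqrt(122633932887/7033898) = 3*sqrt(95843841696222614)/7033898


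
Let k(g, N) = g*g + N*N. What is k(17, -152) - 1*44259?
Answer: -20866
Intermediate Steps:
k(g, N) = N**2 + g**2 (k(g, N) = g**2 + N**2 = N**2 + g**2)
k(17, -152) - 1*44259 = ((-152)**2 + 17**2) - 1*44259 = (23104 + 289) - 44259 = 23393 - 44259 = -20866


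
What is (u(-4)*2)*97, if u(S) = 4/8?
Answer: 97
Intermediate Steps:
u(S) = ½ (u(S) = 4*(⅛) = ½)
(u(-4)*2)*97 = ((½)*2)*97 = 1*97 = 97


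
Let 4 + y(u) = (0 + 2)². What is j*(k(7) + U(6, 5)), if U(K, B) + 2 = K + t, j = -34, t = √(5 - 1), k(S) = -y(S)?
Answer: -204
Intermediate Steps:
y(u) = 0 (y(u) = -4 + (0 + 2)² = -4 + 2² = -4 + 4 = 0)
k(S) = 0 (k(S) = -1*0 = 0)
t = 2 (t = √4 = 2)
U(K, B) = K (U(K, B) = -2 + (K + 2) = -2 + (2 + K) = K)
j*(k(7) + U(6, 5)) = -34*(0 + 6) = -34*6 = -204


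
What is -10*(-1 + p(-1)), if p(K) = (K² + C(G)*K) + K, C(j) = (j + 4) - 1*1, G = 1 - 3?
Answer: 20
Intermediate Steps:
G = -2
C(j) = 3 + j (C(j) = (4 + j) - 1 = 3 + j)
p(K) = K² + 2*K (p(K) = (K² + (3 - 2)*K) + K = (K² + 1*K) + K = (K² + K) + K = (K + K²) + K = K² + 2*K)
-10*(-1 + p(-1)) = -10*(-1 - (2 - 1)) = -10*(-1 - 1*1) = -10*(-1 - 1) = -10*(-2) = 20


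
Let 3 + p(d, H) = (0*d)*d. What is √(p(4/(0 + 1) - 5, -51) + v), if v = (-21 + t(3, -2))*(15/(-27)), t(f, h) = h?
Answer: 2*√22/3 ≈ 3.1269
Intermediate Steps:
p(d, H) = -3 (p(d, H) = -3 + (0*d)*d = -3 + 0*d = -3 + 0 = -3)
v = 115/9 (v = (-21 - 2)*(15/(-27)) = -345*(-1)/27 = -23*(-5/9) = 115/9 ≈ 12.778)
√(p(4/(0 + 1) - 5, -51) + v) = √(-3 + 115/9) = √(88/9) = 2*√22/3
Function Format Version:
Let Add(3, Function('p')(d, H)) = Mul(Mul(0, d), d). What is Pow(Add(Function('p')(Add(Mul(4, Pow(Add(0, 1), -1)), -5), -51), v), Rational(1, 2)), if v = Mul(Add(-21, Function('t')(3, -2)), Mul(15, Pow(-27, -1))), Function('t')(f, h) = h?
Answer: Mul(Rational(2, 3), Pow(22, Rational(1, 2))) ≈ 3.1269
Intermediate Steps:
Function('p')(d, H) = -3 (Function('p')(d, H) = Add(-3, Mul(Mul(0, d), d)) = Add(-3, Mul(0, d)) = Add(-3, 0) = -3)
v = Rational(115, 9) (v = Mul(Add(-21, -2), Mul(15, Pow(-27, -1))) = Mul(-23, Mul(15, Rational(-1, 27))) = Mul(-23, Rational(-5, 9)) = Rational(115, 9) ≈ 12.778)
Pow(Add(Function('p')(Add(Mul(4, Pow(Add(0, 1), -1)), -5), -51), v), Rational(1, 2)) = Pow(Add(-3, Rational(115, 9)), Rational(1, 2)) = Pow(Rational(88, 9), Rational(1, 2)) = Mul(Rational(2, 3), Pow(22, Rational(1, 2)))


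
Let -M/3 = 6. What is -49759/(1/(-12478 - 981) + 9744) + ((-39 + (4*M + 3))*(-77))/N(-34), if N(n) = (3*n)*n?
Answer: -102662009074/37900759055 ≈ -2.7087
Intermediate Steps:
M = -18 (M = -3*6 = -18)
N(n) = 3*n²
-49759/(1/(-12478 - 981) + 9744) + ((-39 + (4*M + 3))*(-77))/N(-34) = -49759/(1/(-12478 - 981) + 9744) + ((-39 + (4*(-18) + 3))*(-77))/((3*(-34)²)) = -49759/(1/(-13459) + 9744) + ((-39 + (-72 + 3))*(-77))/((3*1156)) = -49759/(-1/13459 + 9744) + ((-39 - 69)*(-77))/3468 = -49759/131144495/13459 - 108*(-77)*(1/3468) = -49759*13459/131144495 + 8316*(1/3468) = -669706381/131144495 + 693/289 = -102662009074/37900759055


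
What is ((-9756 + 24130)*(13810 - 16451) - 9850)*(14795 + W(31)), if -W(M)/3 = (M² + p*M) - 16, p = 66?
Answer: -221070562048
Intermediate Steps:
W(M) = 48 - 198*M - 3*M² (W(M) = -3*((M² + 66*M) - 16) = -3*(-16 + M² + 66*M) = 48 - 198*M - 3*M²)
((-9756 + 24130)*(13810 - 16451) - 9850)*(14795 + W(31)) = ((-9756 + 24130)*(13810 - 16451) - 9850)*(14795 + (48 - 198*31 - 3*31²)) = (14374*(-2641) - 9850)*(14795 + (48 - 6138 - 3*961)) = (-37961734 - 9850)*(14795 + (48 - 6138 - 2883)) = -37971584*(14795 - 8973) = -37971584*5822 = -221070562048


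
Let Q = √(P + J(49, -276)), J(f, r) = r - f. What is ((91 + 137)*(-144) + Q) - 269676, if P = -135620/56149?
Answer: -302508 + I*√1032245742705/56149 ≈ -3.0251e+5 + 18.095*I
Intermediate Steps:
P = -135620/56149 (P = -135620*1/56149 = -135620/56149 ≈ -2.4154)
Q = I*√1032245742705/56149 (Q = √(-135620/56149 + (-276 - 1*49)) = √(-135620/56149 + (-276 - 49)) = √(-135620/56149 - 325) = √(-18384045/56149) = I*√1032245742705/56149 ≈ 18.095*I)
((91 + 137)*(-144) + Q) - 269676 = ((91 + 137)*(-144) + I*√1032245742705/56149) - 269676 = (228*(-144) + I*√1032245742705/56149) - 269676 = (-32832 + I*√1032245742705/56149) - 269676 = -302508 + I*√1032245742705/56149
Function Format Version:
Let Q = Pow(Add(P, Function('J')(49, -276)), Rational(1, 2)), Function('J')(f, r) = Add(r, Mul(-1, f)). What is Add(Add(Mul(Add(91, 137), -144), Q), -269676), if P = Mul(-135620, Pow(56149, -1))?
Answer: Add(-302508, Mul(Rational(1, 56149), I, Pow(1032245742705, Rational(1, 2)))) ≈ Add(-3.0251e+5, Mul(18.095, I))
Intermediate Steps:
P = Rational(-135620, 56149) (P = Mul(-135620, Rational(1, 56149)) = Rational(-135620, 56149) ≈ -2.4154)
Q = Mul(Rational(1, 56149), I, Pow(1032245742705, Rational(1, 2))) (Q = Pow(Add(Rational(-135620, 56149), Add(-276, Mul(-1, 49))), Rational(1, 2)) = Pow(Add(Rational(-135620, 56149), Add(-276, -49)), Rational(1, 2)) = Pow(Add(Rational(-135620, 56149), -325), Rational(1, 2)) = Pow(Rational(-18384045, 56149), Rational(1, 2)) = Mul(Rational(1, 56149), I, Pow(1032245742705, Rational(1, 2))) ≈ Mul(18.095, I))
Add(Add(Mul(Add(91, 137), -144), Q), -269676) = Add(Add(Mul(Add(91, 137), -144), Mul(Rational(1, 56149), I, Pow(1032245742705, Rational(1, 2)))), -269676) = Add(Add(Mul(228, -144), Mul(Rational(1, 56149), I, Pow(1032245742705, Rational(1, 2)))), -269676) = Add(Add(-32832, Mul(Rational(1, 56149), I, Pow(1032245742705, Rational(1, 2)))), -269676) = Add(-302508, Mul(Rational(1, 56149), I, Pow(1032245742705, Rational(1, 2))))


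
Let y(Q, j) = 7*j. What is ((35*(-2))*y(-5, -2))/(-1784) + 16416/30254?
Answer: -45347/6746642 ≈ -0.0067214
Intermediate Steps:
((35*(-2))*y(-5, -2))/(-1784) + 16416/30254 = ((35*(-2))*(7*(-2)))/(-1784) + 16416/30254 = -70*(-14)*(-1/1784) + 16416*(1/30254) = 980*(-1/1784) + 8208/15127 = -245/446 + 8208/15127 = -45347/6746642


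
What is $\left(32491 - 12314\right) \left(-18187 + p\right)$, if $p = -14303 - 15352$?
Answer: $-965308034$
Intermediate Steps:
$p = -29655$ ($p = -14303 - 15352 = -29655$)
$\left(32491 - 12314\right) \left(-18187 + p\right) = \left(32491 - 12314\right) \left(-18187 - 29655\right) = 20177 \left(-47842\right) = -965308034$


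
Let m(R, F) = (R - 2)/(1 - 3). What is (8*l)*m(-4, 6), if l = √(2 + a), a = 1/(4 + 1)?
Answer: 24*√55/5 ≈ 35.598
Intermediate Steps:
a = ⅕ (a = 1/5 = ⅕ ≈ 0.20000)
m(R, F) = 1 - R/2 (m(R, F) = (-2 + R)/(-2) = (-2 + R)*(-½) = 1 - R/2)
l = √55/5 (l = √(2 + ⅕) = √(11/5) = √55/5 ≈ 1.4832)
(8*l)*m(-4, 6) = (8*(√55/5))*(1 - ½*(-4)) = (8*√55/5)*(1 + 2) = (8*√55/5)*3 = 24*√55/5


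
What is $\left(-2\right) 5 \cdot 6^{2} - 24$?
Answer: $-384$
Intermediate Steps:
$\left(-2\right) 5 \cdot 6^{2} - 24 = \left(-10\right) 36 - 24 = -360 - 24 = -384$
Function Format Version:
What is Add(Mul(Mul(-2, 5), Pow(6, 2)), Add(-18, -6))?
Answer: -384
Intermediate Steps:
Add(Mul(Mul(-2, 5), Pow(6, 2)), Add(-18, -6)) = Add(Mul(-10, 36), -24) = Add(-360, -24) = -384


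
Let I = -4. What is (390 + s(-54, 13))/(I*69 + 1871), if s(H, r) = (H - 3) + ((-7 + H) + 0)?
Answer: 272/1595 ≈ 0.17053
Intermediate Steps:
s(H, r) = -10 + 2*H (s(H, r) = (-3 + H) + (-7 + H) = -10 + 2*H)
(390 + s(-54, 13))/(I*69 + 1871) = (390 + (-10 + 2*(-54)))/(-4*69 + 1871) = (390 + (-10 - 108))/(-276 + 1871) = (390 - 118)/1595 = 272*(1/1595) = 272/1595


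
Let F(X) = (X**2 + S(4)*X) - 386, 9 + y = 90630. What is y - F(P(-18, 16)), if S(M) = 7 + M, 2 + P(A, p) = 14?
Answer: 90731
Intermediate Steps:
P(A, p) = 12 (P(A, p) = -2 + 14 = 12)
y = 90621 (y = -9 + 90630 = 90621)
F(X) = -386 + X**2 + 11*X (F(X) = (X**2 + (7 + 4)*X) - 386 = (X**2 + 11*X) - 386 = -386 + X**2 + 11*X)
y - F(P(-18, 16)) = 90621 - (-386 + 12**2 + 11*12) = 90621 - (-386 + 144 + 132) = 90621 - 1*(-110) = 90621 + 110 = 90731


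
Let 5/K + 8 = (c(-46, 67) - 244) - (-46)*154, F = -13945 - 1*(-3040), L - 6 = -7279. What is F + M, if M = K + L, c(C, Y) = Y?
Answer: -125410017/6899 ≈ -18178.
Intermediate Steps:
L = -7273 (L = 6 - 7279 = -7273)
F = -10905 (F = -13945 + 3040 = -10905)
K = 5/6899 (K = 5/(-8 + ((67 - 244) - (-46)*154)) = 5/(-8 + (-177 - 1*(-7084))) = 5/(-8 + (-177 + 7084)) = 5/(-8 + 6907) = 5/6899 ≈ 0.00072474)
M = -50176422/6899 (M = 5/6899 - 7273 = -50176422/6899 ≈ -7273.0)
F + M = -10905 - 50176422/6899 = -125410017/6899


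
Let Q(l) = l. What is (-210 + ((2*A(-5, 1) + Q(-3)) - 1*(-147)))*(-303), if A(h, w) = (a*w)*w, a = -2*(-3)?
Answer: 16362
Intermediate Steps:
a = 6
A(h, w) = 6*w² (A(h, w) = (6*w)*w = 6*w²)
(-210 + ((2*A(-5, 1) + Q(-3)) - 1*(-147)))*(-303) = (-210 + ((2*(6*1²) - 3) - 1*(-147)))*(-303) = (-210 + ((2*(6*1) - 3) + 147))*(-303) = (-210 + ((2*6 - 3) + 147))*(-303) = (-210 + ((12 - 3) + 147))*(-303) = (-210 + (9 + 147))*(-303) = (-210 + 156)*(-303) = -54*(-303) = 16362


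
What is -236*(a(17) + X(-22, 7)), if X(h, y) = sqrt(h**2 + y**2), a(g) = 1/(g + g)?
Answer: -118/17 - 236*sqrt(533) ≈ -5455.4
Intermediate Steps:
a(g) = 1/(2*g)
-236*(a(17) + X(-22, 7)) = -236*((1/2)/17 + sqrt((-22)**2 + 7**2)) = -236*((1/2)*(1/17) + sqrt(484 + 49)) = -236*(1/34 + sqrt(533)) = -118/17 - 236*sqrt(533)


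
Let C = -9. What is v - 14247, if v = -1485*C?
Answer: -882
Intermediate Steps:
v = 13365 (v = -1485*(-9) = 13365)
v - 14247 = 13365 - 14247 = -882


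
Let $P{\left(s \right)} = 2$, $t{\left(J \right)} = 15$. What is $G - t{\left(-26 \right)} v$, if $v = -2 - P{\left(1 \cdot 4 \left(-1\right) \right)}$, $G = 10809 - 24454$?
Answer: $-13585$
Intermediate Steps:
$G = -13645$ ($G = 10809 - 24454 = -13645$)
$v = -4$ ($v = -2 - 2 = -4$)
$G - t{\left(-26 \right)} v = -13645 - 15 \left(-4\right) = -13645 - -60 = -13645 + 60 = -13585$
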